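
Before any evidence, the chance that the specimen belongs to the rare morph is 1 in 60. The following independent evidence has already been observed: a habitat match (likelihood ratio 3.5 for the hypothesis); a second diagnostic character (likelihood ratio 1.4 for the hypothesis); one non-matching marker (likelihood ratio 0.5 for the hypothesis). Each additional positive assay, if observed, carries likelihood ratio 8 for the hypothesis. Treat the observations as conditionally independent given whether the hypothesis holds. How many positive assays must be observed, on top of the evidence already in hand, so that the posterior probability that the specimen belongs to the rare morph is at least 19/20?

3

Prior odds = (1/60)/(59/60) = 1/59.
Combined Bayes factor of the evidence already in hand = 3.5 × 1.4 × 0.5 = 2.45.
Odds after that evidence = (1/59) × 2.45 = 49/1180.
Target odds = 0.95/0.05 = 19.
Need 8ⁿ ≥ 19 ÷ (49/1180) = 22420/49.
8² = 64 falls short of 22420/49 but 8³ = 512 reaches it, so n = 3.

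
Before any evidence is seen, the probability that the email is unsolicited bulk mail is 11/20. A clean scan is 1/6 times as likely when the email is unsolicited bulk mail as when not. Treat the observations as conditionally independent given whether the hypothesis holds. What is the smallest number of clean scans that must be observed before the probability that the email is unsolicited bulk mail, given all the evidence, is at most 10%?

Prior odds: 0.55 ÷ 0.45 = 11/9.
Likelihood ratio per clean scan = 1/6.
Target posterior odds = 0.1/0.9 = 1/9.
Require (1/6)ⁿ ≤ 1/9 ÷ (11/9) = 1/11.
(1/6)¹ = 1/6 is still above 1/11 but (1/6)² = 1/36 is at or below it, so n = 2.

2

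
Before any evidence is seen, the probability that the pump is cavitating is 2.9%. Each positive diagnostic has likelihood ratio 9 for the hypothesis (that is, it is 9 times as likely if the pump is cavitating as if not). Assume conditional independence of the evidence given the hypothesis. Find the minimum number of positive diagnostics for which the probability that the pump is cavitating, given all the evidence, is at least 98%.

4

Prior odds = 0.029/0.971 = 29/971.
Likelihood ratio per positive diagnostic = 9.
Target odds: 0.98 ÷ 0.02 = 49.
Require 9ⁿ ≥ 49 ÷ (29/971) = 47579/29.
9³ = 729 falls short of 47579/29 but 9⁴ = 6561 reaches it, so n = 4.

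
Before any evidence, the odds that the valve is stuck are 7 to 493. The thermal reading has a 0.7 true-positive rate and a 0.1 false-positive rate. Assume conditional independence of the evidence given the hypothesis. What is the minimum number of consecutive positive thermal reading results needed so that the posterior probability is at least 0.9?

Prior odds = 7/493.
Likelihood ratio of a positive result = 0.7/0.1 = 7.
Target posterior odds = 0.9/0.1 = 9.
Need (7/493) × 7ⁿ ≥ 9, i.e. 7ⁿ ≥ 4437/7.
7³ = 343 falls short of 4437/7 but 7⁴ = 2401 reaches it, so n = 4.

4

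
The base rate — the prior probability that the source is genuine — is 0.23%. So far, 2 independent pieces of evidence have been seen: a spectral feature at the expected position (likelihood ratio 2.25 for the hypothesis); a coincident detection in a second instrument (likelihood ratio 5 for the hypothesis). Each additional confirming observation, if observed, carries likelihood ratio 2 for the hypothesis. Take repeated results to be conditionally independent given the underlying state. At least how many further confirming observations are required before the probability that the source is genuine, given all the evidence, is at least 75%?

Prior odds = 0.0023/0.9977 = 23/9977.
Combined Bayes factor of the evidence already in hand = 2.25 × 5 = 11.25.
Odds after that evidence = (23/9977) × 11.25 = 1035/39908.
Target odds = 0.75/0.25 = 3.
Need 2ⁿ ≥ 3 ÷ (1035/39908) = 39908/345.
2⁶ = 64 falls short of 39908/345 but 2⁷ = 128 reaches it, so n = 7.

7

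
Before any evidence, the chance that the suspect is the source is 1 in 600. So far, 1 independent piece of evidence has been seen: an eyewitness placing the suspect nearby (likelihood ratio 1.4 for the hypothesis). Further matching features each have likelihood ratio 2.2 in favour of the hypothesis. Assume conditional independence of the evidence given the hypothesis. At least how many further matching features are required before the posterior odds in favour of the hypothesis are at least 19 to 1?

12

Prior odds = (1/600)/(599/600) = 1/599.
Bayes factor of the evidence already in hand = 1.4.
Odds after that evidence = (1/599) × 1.4 = 7/2995.
Target odds = 19.
Need 2.2ⁿ ≥ 19 ÷ (7/2995) = 56905/7.
2.2¹¹ ≈5843.18 falls short of 56905/7 but 2.2¹² ≈12855 reaches it, so n = 12.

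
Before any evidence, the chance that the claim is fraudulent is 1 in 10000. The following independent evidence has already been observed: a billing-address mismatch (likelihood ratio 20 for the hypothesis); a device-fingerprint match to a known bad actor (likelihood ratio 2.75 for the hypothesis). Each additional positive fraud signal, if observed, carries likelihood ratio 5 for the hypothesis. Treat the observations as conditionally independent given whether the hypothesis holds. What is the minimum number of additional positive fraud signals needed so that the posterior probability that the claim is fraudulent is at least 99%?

7

Prior odds = 0.0001/0.9999 = 1/9999.
Combined Bayes factor of the evidence already in hand = 20 × 2.75 = 55.
Odds after that evidence = (1/9999) × 55 = 5/909.
Target odds = 0.99/0.01 = 99.
Need 5ⁿ ≥ 99 ÷ (5/909) = 17998.2.
5⁶ = 15625 falls short of 17998.2 but 5⁷ = 78125 reaches it, so n = 7.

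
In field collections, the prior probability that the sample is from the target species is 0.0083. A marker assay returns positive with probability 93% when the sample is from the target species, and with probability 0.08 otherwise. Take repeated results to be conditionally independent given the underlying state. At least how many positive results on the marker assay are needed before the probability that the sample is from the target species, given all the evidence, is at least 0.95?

4

Prior odds = 0.0083/0.9917 = 83/9917.
Likelihood ratio of a positive result = 0.93/0.08 = 11.625.
Target posterior odds = 0.95/0.05 = 19.
Need (83/9917) × 11.625ⁿ ≥ 19, i.e. 11.625ⁿ ≥ 188423/83.
11.625³ = 804357/512 falls short of 188423/83 but 11.625⁴ = 74805201/4096 reaches it, so n = 4.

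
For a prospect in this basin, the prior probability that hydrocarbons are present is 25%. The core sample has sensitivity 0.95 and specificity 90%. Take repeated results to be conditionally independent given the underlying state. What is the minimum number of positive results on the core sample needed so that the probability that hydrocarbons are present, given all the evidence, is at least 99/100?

3

Prior odds: 0.25 ÷ 0.75 = 1/3.
False-positive rate = 1 − 0.9 = 0.1; likelihood ratio of a positive = 0.95/0.1 = 9.5.
Target odds: 0.99 ÷ 0.01 = 99.
Require 9.5ⁿ ≥ 99 ÷ (1/3) = 297.
9.5² = 90.25 falls short of 297 but 9.5³ = 857.375 reaches it, so n = 3.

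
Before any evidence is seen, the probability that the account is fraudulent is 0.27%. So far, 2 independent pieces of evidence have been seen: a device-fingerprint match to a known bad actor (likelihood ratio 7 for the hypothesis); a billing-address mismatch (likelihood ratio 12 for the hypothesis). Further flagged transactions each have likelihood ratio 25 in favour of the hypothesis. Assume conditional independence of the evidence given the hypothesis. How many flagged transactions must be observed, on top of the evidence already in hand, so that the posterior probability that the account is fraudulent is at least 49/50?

Prior odds = 0.0027/0.9973 = 27/9973.
Combined Bayes factor of the evidence already in hand = 7 × 12 = 84.
Odds after that evidence = (27/9973) × 84 = 2268/9973.
Target odds = 0.98/0.02 = 49.
Need 25ⁿ ≥ 49 ÷ (2268/9973) = 69811/324.
25¹ = 25 falls short of 69811/324 but 25² = 625 reaches it, so n = 2.

2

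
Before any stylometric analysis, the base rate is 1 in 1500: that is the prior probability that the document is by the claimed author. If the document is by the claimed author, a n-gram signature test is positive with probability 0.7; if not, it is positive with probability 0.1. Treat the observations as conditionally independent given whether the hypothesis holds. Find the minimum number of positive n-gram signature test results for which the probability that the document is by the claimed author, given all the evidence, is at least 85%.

5

Prior odds = (1/1500)/(1499/1500) = 1/1499.
Likelihood ratio of a positive = 0.7/0.1 = 7.
Target posterior odds = 0.85/0.15 = 17/3.
Need (1/1499) × 7ⁿ ≥ 17/3, i.e. 7ⁿ ≥ 25483/3.
7⁴ = 2401 falls short of 25483/3 but 7⁵ = 16807 reaches it, so n = 5.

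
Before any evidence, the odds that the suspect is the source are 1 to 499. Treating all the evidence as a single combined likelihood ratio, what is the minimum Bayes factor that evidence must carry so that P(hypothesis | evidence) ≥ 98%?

24451

Prior odds = 1/499.
Target odds = 0.98/0.02 = 49.
Required Bayes factor = 49 ÷ (1/499) = 24451.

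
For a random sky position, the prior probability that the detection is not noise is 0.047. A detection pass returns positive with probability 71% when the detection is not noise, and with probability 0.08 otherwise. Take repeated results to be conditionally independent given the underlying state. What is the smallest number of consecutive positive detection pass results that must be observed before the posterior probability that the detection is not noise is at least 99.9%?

5

Prior odds = 0.047/0.953 = 47/953.
Likelihood ratio of a positive result = 0.71/0.08 = 8.875.
Target posterior odds = 0.999/0.001 = 999.
Need (47/953) × 8.875ⁿ ≥ 999, i.e. 8.875ⁿ ≥ 952047/47.
8.875⁴ = 25411681/4096 falls short of 952047/47 but 8.875⁵ ≈55060.7 reaches it, so n = 5.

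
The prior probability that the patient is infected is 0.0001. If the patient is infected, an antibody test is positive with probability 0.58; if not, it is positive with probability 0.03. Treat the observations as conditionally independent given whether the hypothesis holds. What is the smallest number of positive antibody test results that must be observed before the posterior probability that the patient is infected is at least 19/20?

5

Prior odds: 0.0001 ÷ 0.9999 = 1/9999.
Likelihood ratio of a positive = 0.58/0.03 = 58/3.
Target posterior odds = 0.95/0.05 = 19.
Need (1/9999) × (58/3)ⁿ ≥ 19, i.e. (58/3)ⁿ ≥ 189981.
(58/3)⁴ = 11316496/81 falls short of 189981 but (58/3)⁵ = 656356768/243 reaches it, so n = 5.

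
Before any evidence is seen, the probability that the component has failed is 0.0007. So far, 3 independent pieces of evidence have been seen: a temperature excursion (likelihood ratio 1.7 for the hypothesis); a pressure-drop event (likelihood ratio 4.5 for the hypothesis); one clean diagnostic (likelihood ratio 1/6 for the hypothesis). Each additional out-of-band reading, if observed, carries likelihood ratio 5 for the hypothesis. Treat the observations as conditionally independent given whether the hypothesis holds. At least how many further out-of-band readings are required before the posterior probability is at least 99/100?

8

Prior odds = 0.0007/0.9993 = 7/9993.
Combined Bayes factor of the evidence already in hand = 1.7 × 4.5 × (1/6) = 1.275.
Odds after that evidence = (7/9993) × 1.275 = 119/133240.
Target odds = 0.99/0.01 = 99.
Need 5ⁿ ≥ 99 ÷ (119/133240) = 13190760/119.
5⁷ = 78125 falls short of 13190760/119 but 5⁸ = 390625 reaches it, so n = 8.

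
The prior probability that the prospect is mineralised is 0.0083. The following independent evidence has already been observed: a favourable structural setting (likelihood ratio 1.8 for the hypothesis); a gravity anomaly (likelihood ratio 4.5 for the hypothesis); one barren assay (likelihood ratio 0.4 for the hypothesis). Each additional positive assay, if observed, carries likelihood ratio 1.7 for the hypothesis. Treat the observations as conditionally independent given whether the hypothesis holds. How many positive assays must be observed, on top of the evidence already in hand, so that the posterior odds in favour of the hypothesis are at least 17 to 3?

11

Prior odds = 0.0083/0.9917 = 83/9917.
Combined Bayes factor of the evidence already in hand = 1.8 × 4.5 × 0.4 = 3.24.
Odds after that evidence = (83/9917) × 3.24 = 6723/247925.
Target odds = 17/3.
Need 1.7ⁿ ≥ 17/3 ÷ (6723/247925) = 4214725/20169.
1.7¹⁰ ≈201.599 falls short of 4214725/20169 but 1.7¹¹ ≈342.719 reaches it, so n = 11.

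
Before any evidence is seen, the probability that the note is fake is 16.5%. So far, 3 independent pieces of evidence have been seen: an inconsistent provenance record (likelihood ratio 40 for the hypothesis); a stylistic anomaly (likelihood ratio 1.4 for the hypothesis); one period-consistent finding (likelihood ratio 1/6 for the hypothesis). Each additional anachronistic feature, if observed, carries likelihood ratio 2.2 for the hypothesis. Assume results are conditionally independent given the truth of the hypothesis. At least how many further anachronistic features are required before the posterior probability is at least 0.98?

Prior odds = 0.165/0.835 = 33/167.
Combined Bayes factor of the evidence already in hand = 40 × 1.4 × (1/6) = 28/3.
Odds after that evidence = (33/167) × 28/3 = 308/167.
Target odds = 0.98/0.02 = 49.
Need 2.2ⁿ ≥ 49 ÷ (308/167) = 1169/44.
2.2⁴ = 23.4256 falls short of 1169/44 but 2.2⁵ = 51.53632 reaches it, so n = 5.

5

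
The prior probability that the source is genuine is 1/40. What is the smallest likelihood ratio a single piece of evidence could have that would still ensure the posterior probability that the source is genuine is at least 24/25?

Prior odds = 0.025/0.975 = 1/39.
Target odds = 0.96/0.04 = 24.
Required Bayes factor = 24 ÷ (1/39) = 936.

936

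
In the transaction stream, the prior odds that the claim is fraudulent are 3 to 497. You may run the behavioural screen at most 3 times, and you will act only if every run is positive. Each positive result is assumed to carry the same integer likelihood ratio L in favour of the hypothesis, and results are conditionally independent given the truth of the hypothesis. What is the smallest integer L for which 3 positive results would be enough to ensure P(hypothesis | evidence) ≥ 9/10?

Prior odds = 3/497.
Target odds = 0.9/0.1 = 9.
Need L³ ≥ 9 ÷ (3/497) = 1491.
11³ = 1331 < 1491 ≤ 1728 = 12³, so L = 12.

12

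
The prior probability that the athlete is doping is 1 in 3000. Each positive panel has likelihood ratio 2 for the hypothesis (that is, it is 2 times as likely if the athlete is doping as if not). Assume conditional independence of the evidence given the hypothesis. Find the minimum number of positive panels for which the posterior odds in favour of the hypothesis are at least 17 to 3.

Prior odds = (1/3000)/(2999/3000) = 1/2999.
Likelihood ratio per positive panel = 2.
Target odds = 17/3.
Need (1/2999) × 2ⁿ ≥ 17/3, i.e. 2ⁿ ≥ 50983/3.
2¹⁴ = 16384 falls short of 50983/3 but 2¹⁵ = 32768 reaches it, so n = 15.

15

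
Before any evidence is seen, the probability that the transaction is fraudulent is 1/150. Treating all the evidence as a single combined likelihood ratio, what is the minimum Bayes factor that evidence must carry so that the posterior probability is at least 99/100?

Prior odds = (1/150)/(149/150) = 1/149.
Target odds = 0.99/0.01 = 99.
Required Bayes factor = 99 ÷ (1/149) = 14751.

14751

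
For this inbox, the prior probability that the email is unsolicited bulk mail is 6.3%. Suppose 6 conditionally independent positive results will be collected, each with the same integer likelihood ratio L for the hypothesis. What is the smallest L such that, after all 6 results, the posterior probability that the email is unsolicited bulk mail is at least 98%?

Prior odds = 0.063/0.937 = 63/937.
Target odds = 0.98/0.02 = 49.
Need L⁶ ≥ 49 ÷ (63/937) = 6559/9.
2⁶ = 64 < 6559/9 ≤ 729 = 3⁶, so L = 3.

3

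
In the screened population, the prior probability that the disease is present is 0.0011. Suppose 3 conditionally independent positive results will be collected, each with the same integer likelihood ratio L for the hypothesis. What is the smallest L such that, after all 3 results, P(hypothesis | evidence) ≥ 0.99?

45

Prior odds = 0.0011/0.9989 = 11/9989.
Target odds = 0.99/0.01 = 99.
Need L³ ≥ 99 ÷ (11/9989) = 89901.
44³ = 85184 < 89901 ≤ 91125 = 45³, so L = 45.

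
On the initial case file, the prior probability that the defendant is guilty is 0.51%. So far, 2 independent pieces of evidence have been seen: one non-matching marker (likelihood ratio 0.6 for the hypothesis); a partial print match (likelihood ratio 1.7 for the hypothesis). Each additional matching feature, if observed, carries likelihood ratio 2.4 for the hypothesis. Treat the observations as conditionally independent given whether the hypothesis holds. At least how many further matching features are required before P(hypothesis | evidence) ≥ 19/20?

10

Prior odds = 0.0051/0.9949 = 51/9949.
Combined Bayes factor of the evidence already in hand = 0.6 × 1.7 = 1.02.
Odds after that evidence = (51/9949) × 1.02 = 2601/497450.
Target odds = 0.95/0.05 = 19.
Need 2.4ⁿ ≥ 19 ÷ (2601/497450) = 9451550/2601.
2.4⁹ ≈2641.81 falls short of 9451550/2601 but 2.4¹⁰ ≈6340.34 reaches it, so n = 10.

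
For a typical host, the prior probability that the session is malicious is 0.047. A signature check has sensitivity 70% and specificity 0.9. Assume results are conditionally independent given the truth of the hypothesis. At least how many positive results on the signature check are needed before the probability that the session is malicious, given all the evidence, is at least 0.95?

Prior odds: 0.047 ÷ 0.953 = 47/953.
False-positive rate = 1 − 0.9 = 0.1; likelihood ratio of a positive = 0.7/0.1 = 7.
Target posterior odds = 0.95/0.05 = 19.
Need (47/953) × 7ⁿ ≥ 19, i.e. 7ⁿ ≥ 18107/47.
7³ = 343 falls short of 18107/47 but 7⁴ = 2401 reaches it, so n = 4.

4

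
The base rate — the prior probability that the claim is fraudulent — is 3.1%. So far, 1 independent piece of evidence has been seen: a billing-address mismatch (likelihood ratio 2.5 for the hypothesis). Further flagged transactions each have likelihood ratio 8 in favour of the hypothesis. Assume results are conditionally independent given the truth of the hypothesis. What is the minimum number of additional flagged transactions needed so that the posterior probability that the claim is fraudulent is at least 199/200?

4

Prior odds = 0.031/0.969 = 31/969.
Bayes factor of the evidence already in hand = 2.5.
Odds after that evidence = (31/969) × 2.5 = 155/1938.
Target odds = 0.995/0.005 = 199.
Need 8ⁿ ≥ 199 ÷ (155/1938) = 385662/155.
8³ = 512 falls short of 385662/155 but 8⁴ = 4096 reaches it, so n = 4.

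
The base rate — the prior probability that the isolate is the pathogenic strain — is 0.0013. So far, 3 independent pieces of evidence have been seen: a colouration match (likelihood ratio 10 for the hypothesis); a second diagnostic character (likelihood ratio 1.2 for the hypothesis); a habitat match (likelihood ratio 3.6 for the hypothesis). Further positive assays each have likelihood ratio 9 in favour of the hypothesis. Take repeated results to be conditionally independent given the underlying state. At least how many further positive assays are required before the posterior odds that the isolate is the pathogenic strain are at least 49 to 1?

4

Prior odds = 0.0013/0.9987 = 13/9987.
Combined Bayes factor of the evidence already in hand = 10 × 1.2 × 3.6 = 43.2.
Odds after that evidence = (13/9987) × 43.2 = 936/16645.
Target odds = 49.
Need 9ⁿ ≥ 49 ÷ (936/16645) = 815605/936.
9³ = 729 falls short of 815605/936 but 9⁴ = 6561 reaches it, so n = 4.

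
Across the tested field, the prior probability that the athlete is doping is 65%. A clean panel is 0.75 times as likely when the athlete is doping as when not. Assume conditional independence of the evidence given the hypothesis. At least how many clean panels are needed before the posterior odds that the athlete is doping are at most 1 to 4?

7

Prior odds: 0.65 ÷ 0.35 = 13/7.
Likelihood ratio per clean panel = 0.75.
Target odds = 0.25.
Need (13/7) × 0.75ⁿ ≤ 0.25, i.e. 0.75ⁿ ≤ 7/52.
0.75⁶ = 729/4096 is still above 7/52 but 0.75⁷ = 2187/16384 is at or below it, so n = 7.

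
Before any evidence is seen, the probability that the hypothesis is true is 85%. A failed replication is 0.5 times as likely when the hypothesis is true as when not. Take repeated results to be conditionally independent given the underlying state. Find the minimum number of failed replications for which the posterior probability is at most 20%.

5

Prior odds = 0.85/0.15 = 17/3.
Likelihood ratio per failed replication = 0.5.
Target posterior odds = 0.2/0.8 = 0.25.
Require 0.5ⁿ ≤ 0.25 ÷ (17/3) = 3/68.
0.5⁴ = 0.0625 is still above 3/68 but 0.5⁵ = 0.03125 is at or below it, so n = 5.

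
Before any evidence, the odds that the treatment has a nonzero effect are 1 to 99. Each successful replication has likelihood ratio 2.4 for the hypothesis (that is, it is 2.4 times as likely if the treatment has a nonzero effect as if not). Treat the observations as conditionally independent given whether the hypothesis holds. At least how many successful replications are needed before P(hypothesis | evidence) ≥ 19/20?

9

Prior odds = 1/99.
Likelihood ratio per successful replication = 2.4.
Target odds: 0.95 ÷ 0.05 = 19.
Need (1/99) × 2.4ⁿ ≥ 19, i.e. 2.4ⁿ ≥ 1881.
2.4⁸ = 429981696/390625 falls short of 1881 but 2.4⁹ ≈2641.81 reaches it, so n = 9.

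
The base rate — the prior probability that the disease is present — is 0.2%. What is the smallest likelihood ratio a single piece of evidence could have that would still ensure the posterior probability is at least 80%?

1996

Prior odds = 0.002/0.998 = 1/499.
Target odds = 0.8/0.2 = 4.
Required Bayes factor = 4 ÷ (1/499) = 1996.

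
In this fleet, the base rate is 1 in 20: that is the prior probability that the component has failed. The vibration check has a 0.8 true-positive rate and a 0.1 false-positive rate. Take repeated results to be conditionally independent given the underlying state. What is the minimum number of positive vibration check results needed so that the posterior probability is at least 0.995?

4

Prior odds = 0.05/0.95 = 1/19.
Likelihood ratio of a positive result = 0.8/0.1 = 8.
Target odds: 0.995 ÷ 0.005 = 199.
Need (1/19) × 8ⁿ ≥ 199, i.e. 8ⁿ ≥ 3781.
8³ = 512 falls short of 3781 but 8⁴ = 4096 reaches it, so n = 4.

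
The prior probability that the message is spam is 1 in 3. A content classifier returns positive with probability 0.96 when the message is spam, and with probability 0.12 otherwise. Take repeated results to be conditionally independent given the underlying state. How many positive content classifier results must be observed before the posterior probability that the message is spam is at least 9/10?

2

Prior odds: (1/3) ÷ (2/3) = 0.5.
Likelihood ratio of a positive result = 0.96/0.12 = 8.
Target posterior odds = 0.9/0.1 = 9.
Need 0.5 × 8ⁿ ≥ 9, i.e. 8ⁿ ≥ 18.
8¹ = 8 falls short of 18 but 8² = 64 reaches it, so n = 2.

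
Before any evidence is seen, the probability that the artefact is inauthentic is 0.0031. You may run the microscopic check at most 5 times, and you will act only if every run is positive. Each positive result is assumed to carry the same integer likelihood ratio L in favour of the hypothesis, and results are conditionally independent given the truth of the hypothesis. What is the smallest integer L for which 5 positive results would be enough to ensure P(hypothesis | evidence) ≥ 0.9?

5

Prior odds = 0.0031/0.9969 = 31/9969.
Target odds = 0.9/0.1 = 9.
Need L⁵ ≥ 9 ÷ (31/9969) = 89721/31.
4⁵ = 1024 < 89721/31 ≤ 3125 = 5⁵, so L = 5.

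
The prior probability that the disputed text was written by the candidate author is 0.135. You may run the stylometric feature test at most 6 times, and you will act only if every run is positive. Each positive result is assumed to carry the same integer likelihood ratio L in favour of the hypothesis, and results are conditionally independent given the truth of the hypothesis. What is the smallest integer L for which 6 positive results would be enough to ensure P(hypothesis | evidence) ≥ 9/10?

2

Prior odds = 0.135/0.865 = 27/173.
Target odds = 0.9/0.1 = 9.
Need L⁶ ≥ 9 ÷ (27/173) = 173/3.
1⁶ = 1 < 173/3 ≤ 64 = 2⁶, so L = 2.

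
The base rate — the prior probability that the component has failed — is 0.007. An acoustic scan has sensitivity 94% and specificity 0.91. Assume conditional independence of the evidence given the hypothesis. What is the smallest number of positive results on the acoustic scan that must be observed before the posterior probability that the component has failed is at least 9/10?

4

Prior odds: 0.007 ÷ 0.993 = 7/993.
False-positive rate = 1 − 0.91 = 0.09; likelihood ratio of a positive = 0.94/0.09 = 94/9.
Target odds: 0.9 ÷ 0.1 = 9.
Require (94/9)ⁿ ≥ 9 ÷ (7/993) = 8937/7.
(94/9)³ = 830584/729 falls short of 8937/7 but (94/9)⁴ = 78074896/6561 reaches it, so n = 4.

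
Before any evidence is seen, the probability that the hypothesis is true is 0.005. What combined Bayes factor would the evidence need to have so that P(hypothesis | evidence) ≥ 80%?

796

Prior odds = 0.005/0.995 = 1/199.
Target odds = 0.8/0.2 = 4.
Required Bayes factor = 4 ÷ (1/199) = 796.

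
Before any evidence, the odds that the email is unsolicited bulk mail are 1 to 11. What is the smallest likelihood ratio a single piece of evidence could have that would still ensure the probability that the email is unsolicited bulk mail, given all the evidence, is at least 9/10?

Prior odds = 1/11.
Target odds = 0.9/0.1 = 9.
Required Bayes factor = 9 ÷ (1/11) = 99.

99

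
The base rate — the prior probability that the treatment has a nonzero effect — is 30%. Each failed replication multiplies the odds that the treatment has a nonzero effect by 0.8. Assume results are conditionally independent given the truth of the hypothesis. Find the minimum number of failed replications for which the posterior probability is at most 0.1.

Prior odds = 0.3/0.7 = 3/7.
Likelihood ratio per failed replication = 0.8.
Target odds: 0.1 ÷ 0.9 = 1/9.
Need (3/7) × 0.8ⁿ ≤ 1/9, i.e. 0.8ⁿ ≤ 7/27.
0.8⁶ = 4096/15625 is still above 7/27 but 0.8⁷ = 16384/78125 is at or below it, so n = 7.

7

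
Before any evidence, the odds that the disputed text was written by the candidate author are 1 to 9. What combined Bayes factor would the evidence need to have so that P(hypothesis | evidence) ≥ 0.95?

171

Prior odds = 1/9.
Target odds = 0.95/0.05 = 19.
Required Bayes factor = 19 ÷ (1/9) = 171.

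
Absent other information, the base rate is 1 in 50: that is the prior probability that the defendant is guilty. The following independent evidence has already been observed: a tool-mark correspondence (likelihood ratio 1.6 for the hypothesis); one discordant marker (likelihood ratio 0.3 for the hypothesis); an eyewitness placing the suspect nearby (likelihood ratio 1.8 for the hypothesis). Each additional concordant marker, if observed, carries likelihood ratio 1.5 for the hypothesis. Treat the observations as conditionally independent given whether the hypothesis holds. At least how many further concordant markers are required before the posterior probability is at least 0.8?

14

Prior odds = 0.02/0.98 = 1/49.
Combined Bayes factor of the evidence already in hand = 1.6 × 0.3 × 1.8 = 0.864.
Odds after that evidence = (1/49) × 0.864 = 108/6125.
Target odds = 0.8/0.2 = 4.
Need 1.5ⁿ ≥ 4 ÷ (108/6125) = 6125/27.
1.5¹³ = 1594323/8192 falls short of 6125/27 but 1.5¹⁴ = 4782969/16384 reaches it, so n = 14.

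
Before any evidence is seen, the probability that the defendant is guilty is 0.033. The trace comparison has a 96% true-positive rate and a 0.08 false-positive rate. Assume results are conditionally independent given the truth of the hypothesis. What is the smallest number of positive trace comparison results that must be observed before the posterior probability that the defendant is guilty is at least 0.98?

3

Prior odds: 0.033 ÷ 0.967 = 33/967.
Likelihood ratio of a positive result = 0.96/0.08 = 12.
Target odds: 0.98 ÷ 0.02 = 49.
Need (33/967) × 12ⁿ ≥ 49, i.e. 12ⁿ ≥ 47383/33.
12² = 144 falls short of 47383/33 but 12³ = 1728 reaches it, so n = 3.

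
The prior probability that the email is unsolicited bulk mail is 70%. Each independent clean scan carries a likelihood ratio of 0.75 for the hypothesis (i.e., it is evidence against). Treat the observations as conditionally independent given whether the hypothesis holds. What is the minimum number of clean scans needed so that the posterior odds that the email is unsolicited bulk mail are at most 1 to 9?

11

Prior odds = 0.7/0.3 = 7/3.
Likelihood ratio per clean scan = 0.75.
Target odds = 1/9.
Require 0.75ⁿ ≤ 1/9 ÷ (7/3) = 1/21.
0.75¹⁰ = 59049/1048576 is still above 1/21 but 0.75¹¹ = 177147/4194304 is at or below it, so n = 11.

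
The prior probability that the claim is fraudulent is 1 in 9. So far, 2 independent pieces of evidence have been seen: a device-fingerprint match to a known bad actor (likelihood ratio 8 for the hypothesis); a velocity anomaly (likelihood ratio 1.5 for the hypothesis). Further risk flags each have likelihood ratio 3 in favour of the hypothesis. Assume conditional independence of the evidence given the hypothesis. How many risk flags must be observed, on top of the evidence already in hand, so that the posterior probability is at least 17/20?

2

Prior odds = (1/9)/(8/9) = 0.125.
Combined Bayes factor of the evidence already in hand = 8 × 1.5 = 12.
Odds after that evidence = 0.125 × 12 = 1.5.
Target odds = 0.85/0.15 = 17/3.
Need 3ⁿ ≥ 17/3 ÷ 1.5 = 34/9.
3¹ = 3 falls short of 34/9 but 3² = 9 reaches it, so n = 2.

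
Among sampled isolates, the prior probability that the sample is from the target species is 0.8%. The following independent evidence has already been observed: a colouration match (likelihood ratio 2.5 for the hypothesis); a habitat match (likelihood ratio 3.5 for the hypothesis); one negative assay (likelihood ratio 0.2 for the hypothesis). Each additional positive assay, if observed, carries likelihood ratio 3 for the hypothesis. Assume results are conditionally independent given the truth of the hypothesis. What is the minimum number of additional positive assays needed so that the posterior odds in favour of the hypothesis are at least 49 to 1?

8

Prior odds = 0.008/0.992 = 1/124.
Combined Bayes factor of the evidence already in hand = 2.5 × 3.5 × 0.2 = 1.75.
Odds after that evidence = (1/124) × 1.75 = 7/496.
Target odds = 49.
Need 3ⁿ ≥ 49 ÷ (7/496) = 3472.
3⁷ = 2187 falls short of 3472 but 3⁸ = 6561 reaches it, so n = 8.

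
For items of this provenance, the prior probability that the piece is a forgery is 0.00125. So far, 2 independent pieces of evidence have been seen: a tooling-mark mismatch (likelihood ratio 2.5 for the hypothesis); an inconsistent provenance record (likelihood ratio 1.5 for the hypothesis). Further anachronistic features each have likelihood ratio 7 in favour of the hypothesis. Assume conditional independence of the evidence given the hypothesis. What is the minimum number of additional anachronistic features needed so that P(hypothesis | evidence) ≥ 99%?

Prior odds = 0.00125/0.99875 = 1/799.
Combined Bayes factor of the evidence already in hand = 2.5 × 1.5 = 3.75.
Odds after that evidence = (1/799) × 3.75 = 15/3196.
Target odds = 0.99/0.01 = 99.
Need 7ⁿ ≥ 99 ÷ (15/3196) = 21093.6.
7⁵ = 16807 falls short of 21093.6 but 7⁶ = 117649 reaches it, so n = 6.

6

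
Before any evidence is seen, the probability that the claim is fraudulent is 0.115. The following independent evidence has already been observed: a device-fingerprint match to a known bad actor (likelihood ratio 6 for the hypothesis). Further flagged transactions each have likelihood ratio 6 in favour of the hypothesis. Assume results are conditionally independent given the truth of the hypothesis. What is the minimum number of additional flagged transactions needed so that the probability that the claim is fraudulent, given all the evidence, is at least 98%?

3

Prior odds = 0.115/0.885 = 23/177.
Bayes factor of the evidence already in hand = 6.
Odds after that evidence = (23/177) × 6 = 46/59.
Target odds = 0.98/0.02 = 49.
Need 6ⁿ ≥ 49 ÷ (46/59) = 2891/46.
6² = 36 falls short of 2891/46 but 6³ = 216 reaches it, so n = 3.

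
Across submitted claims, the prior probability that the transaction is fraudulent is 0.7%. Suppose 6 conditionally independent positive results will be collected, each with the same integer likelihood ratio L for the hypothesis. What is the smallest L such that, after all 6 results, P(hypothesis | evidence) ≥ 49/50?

5

Prior odds = 0.007/0.993 = 7/993.
Target odds = 0.98/0.02 = 49.
Need L⁶ ≥ 49 ÷ (7/993) = 6951.
4⁶ = 4096 < 6951 ≤ 15625 = 5⁶, so L = 5.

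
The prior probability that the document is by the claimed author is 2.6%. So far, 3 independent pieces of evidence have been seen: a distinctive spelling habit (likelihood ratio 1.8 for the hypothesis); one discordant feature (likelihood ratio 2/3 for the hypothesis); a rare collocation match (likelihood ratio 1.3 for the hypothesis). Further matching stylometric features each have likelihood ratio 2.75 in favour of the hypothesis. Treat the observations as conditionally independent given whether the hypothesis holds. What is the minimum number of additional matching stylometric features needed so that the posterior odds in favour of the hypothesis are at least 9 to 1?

Prior odds = 0.026/0.974 = 13/487.
Combined Bayes factor of the evidence already in hand = 1.8 × (2/3) × 1.3 = 1.56.
Odds after that evidence = (13/487) × 1.56 = 507/12175.
Target odds = 9.
Need 2.75ⁿ ≥ 9 ÷ (507/12175) = 36525/169.
2.75⁵ = 161051/1024 falls short of 36525/169 but 2.75⁶ = 1771561/4096 reaches it, so n = 6.

6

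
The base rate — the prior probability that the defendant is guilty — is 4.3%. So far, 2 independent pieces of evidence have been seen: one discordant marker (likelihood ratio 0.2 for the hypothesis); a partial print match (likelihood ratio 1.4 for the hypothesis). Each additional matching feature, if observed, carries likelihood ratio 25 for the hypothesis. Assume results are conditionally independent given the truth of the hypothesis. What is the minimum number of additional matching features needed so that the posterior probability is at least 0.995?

4

Prior odds = 0.043/0.957 = 43/957.
Combined Bayes factor of the evidence already in hand = 0.2 × 1.4 = 0.28.
Odds after that evidence = (43/957) × 0.28 = 301/23925.
Target odds = 0.995/0.005 = 199.
Need 25ⁿ ≥ 199 ÷ (301/23925) = 4761075/301.
25³ = 15625 falls short of 4761075/301 but 25⁴ = 390625 reaches it, so n = 4.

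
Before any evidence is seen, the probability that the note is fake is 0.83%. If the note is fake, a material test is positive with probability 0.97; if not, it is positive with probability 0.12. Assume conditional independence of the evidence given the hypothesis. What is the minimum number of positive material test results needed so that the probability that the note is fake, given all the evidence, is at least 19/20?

Prior odds = 0.0083/0.9917 = 83/9917.
Likelihood ratio of a positive = 0.97/0.12 = 97/12.
Target odds: 0.95 ÷ 0.05 = 19.
Require (97/12)ⁿ ≥ 19 ÷ (83/9917) = 188423/83.
(97/12)³ = 912673/1728 falls short of 188423/83 but (97/12)⁴ = 88529281/20736 reaches it, so n = 4.

4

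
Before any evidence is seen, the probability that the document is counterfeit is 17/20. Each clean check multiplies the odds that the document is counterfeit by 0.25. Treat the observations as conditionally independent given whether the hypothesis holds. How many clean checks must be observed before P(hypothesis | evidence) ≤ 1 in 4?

Prior odds: 0.85 ÷ 0.15 = 17/3.
Likelihood ratio per clean check = 0.25.
Target odds: 0.25 ÷ 0.75 = 1/3.
Need (17/3) × 0.25ⁿ ≤ 1/3, i.e. 0.25ⁿ ≤ 1/17.
0.25² = 0.0625 is still above 1/17 but 0.25³ = 0.015625 is at or below it, so n = 3.

3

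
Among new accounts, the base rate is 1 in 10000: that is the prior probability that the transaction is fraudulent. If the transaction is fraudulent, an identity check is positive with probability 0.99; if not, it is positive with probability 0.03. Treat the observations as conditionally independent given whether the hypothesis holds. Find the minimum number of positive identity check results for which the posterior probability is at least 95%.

4

Prior odds: 0.0001 ÷ 0.9999 = 1/9999.
Likelihood ratio of a positive = 0.99/0.03 = 33.
Target odds: 0.95 ÷ 0.05 = 19.
Require 33ⁿ ≥ 19 ÷ (1/9999) = 189981.
33³ = 35937 falls short of 189981 but 33⁴ = 1185921 reaches it, so n = 4.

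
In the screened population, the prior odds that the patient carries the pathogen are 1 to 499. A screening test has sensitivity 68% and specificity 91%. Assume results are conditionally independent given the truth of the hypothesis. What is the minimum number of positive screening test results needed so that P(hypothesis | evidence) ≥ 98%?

Prior odds = 1/499.
False-positive rate = 1 − 0.91 = 0.09; likelihood ratio of a positive = 0.68/0.09 = 68/9.
Target odds: 0.98 ÷ 0.02 = 49.
Require (68/9)ⁿ ≥ 49 ÷ (1/499) = 24451.
(68/9)⁴ = 21381376/6561 falls short of 24451 but (68/9)⁵ ≈24622.5 reaches it, so n = 5.

5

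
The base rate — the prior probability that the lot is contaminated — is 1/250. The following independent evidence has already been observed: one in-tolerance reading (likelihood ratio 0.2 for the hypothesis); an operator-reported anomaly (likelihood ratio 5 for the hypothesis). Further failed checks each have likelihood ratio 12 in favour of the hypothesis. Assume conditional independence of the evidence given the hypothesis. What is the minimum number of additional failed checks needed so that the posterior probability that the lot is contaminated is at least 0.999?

5

Prior odds = 0.004/0.996 = 1/249.
Combined Bayes factor of the evidence already in hand = 0.2 × 5 = 1.
Odds after that evidence = (1/249) × 1 = 1/249.
Target odds = 0.999/0.001 = 999.
Need 12ⁿ ≥ 999 ÷ (1/249) = 248751.
12⁴ = 20736 falls short of 248751 but 12⁵ = 248832 reaches it, so n = 5.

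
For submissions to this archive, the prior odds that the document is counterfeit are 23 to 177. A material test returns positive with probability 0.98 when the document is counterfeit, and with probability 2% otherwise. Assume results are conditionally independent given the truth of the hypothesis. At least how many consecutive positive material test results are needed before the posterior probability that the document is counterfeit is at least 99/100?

Prior odds = 23/177.
Likelihood ratio of a positive result = 0.98/0.02 = 49.
Target odds: 0.99 ÷ 0.01 = 99.
Need (23/177) × 49ⁿ ≥ 99, i.e. 49ⁿ ≥ 17523/23.
49¹ = 49 falls short of 17523/23 but 49² = 2401 reaches it, so n = 2.

2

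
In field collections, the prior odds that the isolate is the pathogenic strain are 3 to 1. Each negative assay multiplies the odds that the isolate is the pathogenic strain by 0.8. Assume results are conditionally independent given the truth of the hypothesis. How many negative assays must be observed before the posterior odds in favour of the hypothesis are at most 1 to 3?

10

Prior odds = 3.
Likelihood ratio per negative assay = 0.8.
Target odds = 1/3.
Require 0.8ⁿ ≤ 1/3 ÷ 3 = 1/9.
0.8⁹ = 262144/1953125 is still above 1/9 but 0.8¹⁰ = 1048576/9765625 is at or below it, so n = 10.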